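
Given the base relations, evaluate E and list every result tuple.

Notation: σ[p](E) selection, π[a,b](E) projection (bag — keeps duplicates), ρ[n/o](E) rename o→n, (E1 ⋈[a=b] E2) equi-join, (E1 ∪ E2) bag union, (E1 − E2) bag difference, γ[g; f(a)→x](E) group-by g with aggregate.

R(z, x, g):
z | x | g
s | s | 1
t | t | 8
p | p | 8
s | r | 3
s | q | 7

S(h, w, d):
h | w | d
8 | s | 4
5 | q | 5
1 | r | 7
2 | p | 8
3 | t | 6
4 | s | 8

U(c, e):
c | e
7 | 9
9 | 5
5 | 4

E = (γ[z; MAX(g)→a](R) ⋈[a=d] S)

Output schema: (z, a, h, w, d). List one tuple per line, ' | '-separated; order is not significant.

Subexpression sizes:
  R → 5
  γ[z; MAX(g)→a](R) → 3
  S → 6
  (γ[z; MAX(g)→a](R) ⋈[a=d] S) → 5

== RESULT ==
z | a | h | w | d
p | 8 | 2 | p | 8
p | 8 | 4 | s | 8
s | 7 | 1 | r | 7
t | 8 | 2 | p | 8
t | 8 | 4 | s | 8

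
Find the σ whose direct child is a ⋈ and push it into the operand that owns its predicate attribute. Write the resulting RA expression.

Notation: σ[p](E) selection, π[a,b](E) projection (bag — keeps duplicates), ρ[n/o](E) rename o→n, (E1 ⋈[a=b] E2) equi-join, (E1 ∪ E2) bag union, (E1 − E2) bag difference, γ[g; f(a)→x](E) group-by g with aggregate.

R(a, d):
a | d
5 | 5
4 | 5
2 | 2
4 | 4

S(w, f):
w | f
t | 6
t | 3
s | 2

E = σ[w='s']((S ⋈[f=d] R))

σ filters on w, owned by the left side.
E' = (σ[w='s'](S) ⋈[f=d] R)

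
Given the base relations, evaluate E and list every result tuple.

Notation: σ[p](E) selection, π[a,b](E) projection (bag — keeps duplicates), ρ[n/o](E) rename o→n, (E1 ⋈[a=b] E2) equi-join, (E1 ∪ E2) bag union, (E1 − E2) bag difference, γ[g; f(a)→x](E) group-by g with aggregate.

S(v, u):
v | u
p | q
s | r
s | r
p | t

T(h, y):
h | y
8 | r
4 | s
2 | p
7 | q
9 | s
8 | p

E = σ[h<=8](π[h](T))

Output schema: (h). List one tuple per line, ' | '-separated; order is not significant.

Subexpression sizes:
  T → 6
  π[h](T) → 6
  σ[h<=8](π[h](T)) → 5

== RESULT ==
h
2
4
7
8
8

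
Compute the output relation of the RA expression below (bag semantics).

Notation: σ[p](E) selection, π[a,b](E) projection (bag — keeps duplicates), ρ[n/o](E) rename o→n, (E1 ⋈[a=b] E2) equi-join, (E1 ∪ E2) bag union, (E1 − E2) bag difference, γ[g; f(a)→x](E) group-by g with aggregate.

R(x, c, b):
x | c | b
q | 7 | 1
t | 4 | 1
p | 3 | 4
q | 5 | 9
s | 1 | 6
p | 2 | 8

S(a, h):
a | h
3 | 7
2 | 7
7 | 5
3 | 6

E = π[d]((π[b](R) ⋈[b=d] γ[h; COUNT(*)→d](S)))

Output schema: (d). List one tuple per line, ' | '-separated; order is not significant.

Subexpression sizes:
  R → 6
  π[b](R) → 6
  S → 4
  γ[h; COUNT(*)→d](S) → 3
  (π[b](R) ⋈[b=d] γ[h; COUNT(*)→d](S)) → 4
  π[d]((π[b](R) ⋈[b=d] γ[h; COUNT(*)→d](S))) → 4

== RESULT ==
d
1
1
1
1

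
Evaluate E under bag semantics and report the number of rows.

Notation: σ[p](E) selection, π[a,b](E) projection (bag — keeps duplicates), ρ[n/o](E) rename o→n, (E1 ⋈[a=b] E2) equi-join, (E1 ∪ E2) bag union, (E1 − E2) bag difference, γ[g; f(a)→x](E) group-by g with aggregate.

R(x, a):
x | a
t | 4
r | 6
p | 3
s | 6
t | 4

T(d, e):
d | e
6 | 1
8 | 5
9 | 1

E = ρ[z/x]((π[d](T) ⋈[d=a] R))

Stepwise |·|:
  T → 3
  π[d](T) → 3
  R → 5
  (π[d](T) ⋈[d=a] R) → 2
  ρ[z/x]((π[d](T) ⋈[d=a] R)) → 2

|E| = 2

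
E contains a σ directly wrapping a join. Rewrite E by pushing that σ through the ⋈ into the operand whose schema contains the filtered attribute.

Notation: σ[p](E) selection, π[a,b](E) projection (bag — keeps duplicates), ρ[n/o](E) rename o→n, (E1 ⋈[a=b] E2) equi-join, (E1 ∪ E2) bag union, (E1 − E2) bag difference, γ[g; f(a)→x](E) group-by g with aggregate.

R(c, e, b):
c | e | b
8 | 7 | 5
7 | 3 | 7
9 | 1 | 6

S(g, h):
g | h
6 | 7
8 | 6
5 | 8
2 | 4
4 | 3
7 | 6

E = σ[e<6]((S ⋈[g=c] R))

σ filters on e, owned by the right side.
E' = (S ⋈[g=c] σ[e<6](R))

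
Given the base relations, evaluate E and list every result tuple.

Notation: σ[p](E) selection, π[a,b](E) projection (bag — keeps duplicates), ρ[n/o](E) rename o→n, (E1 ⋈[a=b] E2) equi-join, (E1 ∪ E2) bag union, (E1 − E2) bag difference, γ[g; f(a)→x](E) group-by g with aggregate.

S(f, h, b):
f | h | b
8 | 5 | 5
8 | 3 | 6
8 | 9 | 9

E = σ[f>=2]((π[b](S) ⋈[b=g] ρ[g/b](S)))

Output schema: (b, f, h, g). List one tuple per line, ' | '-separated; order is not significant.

Per-node cardinality:
  S → 3
  π[b](S) → 3
  S → 3
  ρ[g/b](S) → 3
  (π[b](S) ⋈[b=g] ρ[g/b](S)) → 3
  σ[f>=2]((π[b](S) ⋈[b=g] ρ[g/b](S))) → 3

== RESULT ==
b | f | h | g
5 | 8 | 5 | 5
6 | 8 | 3 | 6
9 | 8 | 9 | 9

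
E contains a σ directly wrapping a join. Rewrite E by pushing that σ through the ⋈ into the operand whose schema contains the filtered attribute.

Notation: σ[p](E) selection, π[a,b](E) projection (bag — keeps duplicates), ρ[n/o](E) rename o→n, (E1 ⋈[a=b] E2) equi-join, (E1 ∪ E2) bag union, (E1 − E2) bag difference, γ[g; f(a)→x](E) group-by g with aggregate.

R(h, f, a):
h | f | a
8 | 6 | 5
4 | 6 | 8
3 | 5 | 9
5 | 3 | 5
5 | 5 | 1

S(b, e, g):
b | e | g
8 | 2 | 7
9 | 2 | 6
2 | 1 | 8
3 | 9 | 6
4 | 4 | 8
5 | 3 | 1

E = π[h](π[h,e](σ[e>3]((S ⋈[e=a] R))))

σ filters on e, owned by the left side.
E' = π[h](π[h,e]((σ[e>3](S) ⋈[e=a] R)))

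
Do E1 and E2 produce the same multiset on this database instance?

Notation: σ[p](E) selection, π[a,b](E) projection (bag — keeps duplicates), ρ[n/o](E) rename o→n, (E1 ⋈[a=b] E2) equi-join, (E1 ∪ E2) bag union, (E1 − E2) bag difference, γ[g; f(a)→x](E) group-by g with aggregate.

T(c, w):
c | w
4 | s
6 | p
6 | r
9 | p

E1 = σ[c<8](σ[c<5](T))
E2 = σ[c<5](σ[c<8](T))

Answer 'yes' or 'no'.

E1 stepwise |·|:
  T → 4
  σ[c<5](T) → 1
  σ[c<8](σ[c<5](T)) → 1
E2 stepwise |·|:
  T → 4
  σ[c<8](T) → 3
  σ[c<5](σ[c<8](T)) → 1

E1 and E2 produce the same multiset:
c | w
4 | s

yes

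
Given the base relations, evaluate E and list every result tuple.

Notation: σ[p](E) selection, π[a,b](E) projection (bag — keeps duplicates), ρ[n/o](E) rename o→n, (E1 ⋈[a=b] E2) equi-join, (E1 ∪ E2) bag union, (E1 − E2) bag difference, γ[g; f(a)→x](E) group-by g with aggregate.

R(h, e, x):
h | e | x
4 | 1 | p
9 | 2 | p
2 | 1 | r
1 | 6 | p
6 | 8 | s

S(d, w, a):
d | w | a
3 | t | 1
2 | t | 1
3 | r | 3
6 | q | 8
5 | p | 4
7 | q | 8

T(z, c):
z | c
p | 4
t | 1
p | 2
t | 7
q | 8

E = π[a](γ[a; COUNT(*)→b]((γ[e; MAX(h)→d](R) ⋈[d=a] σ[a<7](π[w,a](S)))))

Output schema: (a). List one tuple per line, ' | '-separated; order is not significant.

Subexpression sizes:
  R → 5
  γ[e; MAX(h)→d](R) → 4
  S → 6
  π[w,a](S) → 6
  σ[a<7](π[w,a](S)) → 4
  (γ[e; MAX(h)→d](R) ⋈[d=a] σ[a<7](π[w,a](S))) → 3
  γ[a; COUNT(*)→b]((γ[e; MAX(h)→d](R) ⋈[d=a] σ[a<7](π[w,a](S)))) → 2
  π[a](γ[a; COUNT(*)→b]((γ[e; MAX(h)→d](R) ⋈[d=a] σ[a<7](π[w,a](S))))) → 2

== RESULT ==
a
1
4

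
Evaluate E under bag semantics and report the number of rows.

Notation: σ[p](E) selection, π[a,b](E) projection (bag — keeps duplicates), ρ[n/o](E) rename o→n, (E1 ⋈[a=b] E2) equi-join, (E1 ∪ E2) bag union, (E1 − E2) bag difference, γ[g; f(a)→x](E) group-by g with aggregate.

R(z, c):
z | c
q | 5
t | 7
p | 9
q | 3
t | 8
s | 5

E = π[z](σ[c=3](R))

Stepwise |·|:
  R → 6
  σ[c=3](R) → 1
  π[z](σ[c=3](R)) → 1

|E| = 1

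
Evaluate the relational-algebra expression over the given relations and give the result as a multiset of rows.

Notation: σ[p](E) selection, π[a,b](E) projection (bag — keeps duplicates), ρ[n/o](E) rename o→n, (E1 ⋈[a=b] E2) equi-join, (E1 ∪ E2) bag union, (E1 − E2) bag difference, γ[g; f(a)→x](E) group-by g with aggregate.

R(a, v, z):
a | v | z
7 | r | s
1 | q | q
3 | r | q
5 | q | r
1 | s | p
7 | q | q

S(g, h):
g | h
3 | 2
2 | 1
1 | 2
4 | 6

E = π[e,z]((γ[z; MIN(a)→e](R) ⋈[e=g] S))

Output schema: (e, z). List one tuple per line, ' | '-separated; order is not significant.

Stepwise |·|:
  R → 6
  γ[z; MIN(a)→e](R) → 4
  S → 4
  (γ[z; MIN(a)→e](R) ⋈[e=g] S) → 2
  π[e,z]((γ[z; MIN(a)→e](R) ⋈[e=g] S)) → 2

== RESULT ==
e | z
1 | p
1 | q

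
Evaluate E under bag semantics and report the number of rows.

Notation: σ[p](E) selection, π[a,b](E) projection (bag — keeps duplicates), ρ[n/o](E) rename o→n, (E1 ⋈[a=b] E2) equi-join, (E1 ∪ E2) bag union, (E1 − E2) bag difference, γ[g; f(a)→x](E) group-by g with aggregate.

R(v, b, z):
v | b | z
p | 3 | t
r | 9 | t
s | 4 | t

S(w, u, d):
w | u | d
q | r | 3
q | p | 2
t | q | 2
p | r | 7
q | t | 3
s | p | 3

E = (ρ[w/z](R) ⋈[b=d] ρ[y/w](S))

Stepwise |·|:
  R → 3
  ρ[w/z](R) → 3
  S → 6
  ρ[y/w](S) → 6
  (ρ[w/z](R) ⋈[b=d] ρ[y/w](S)) → 3

|E| = 3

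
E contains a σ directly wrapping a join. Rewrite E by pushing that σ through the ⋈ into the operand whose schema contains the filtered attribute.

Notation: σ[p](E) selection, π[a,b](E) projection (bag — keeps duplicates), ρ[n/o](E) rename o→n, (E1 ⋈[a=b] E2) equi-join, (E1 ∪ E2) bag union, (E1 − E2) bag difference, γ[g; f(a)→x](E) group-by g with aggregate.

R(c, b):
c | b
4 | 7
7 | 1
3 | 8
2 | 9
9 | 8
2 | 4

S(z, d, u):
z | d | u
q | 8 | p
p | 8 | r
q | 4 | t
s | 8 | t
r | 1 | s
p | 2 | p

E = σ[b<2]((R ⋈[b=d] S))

σ filters on b, owned by the left side.
E' = (σ[b<2](R) ⋈[b=d] S)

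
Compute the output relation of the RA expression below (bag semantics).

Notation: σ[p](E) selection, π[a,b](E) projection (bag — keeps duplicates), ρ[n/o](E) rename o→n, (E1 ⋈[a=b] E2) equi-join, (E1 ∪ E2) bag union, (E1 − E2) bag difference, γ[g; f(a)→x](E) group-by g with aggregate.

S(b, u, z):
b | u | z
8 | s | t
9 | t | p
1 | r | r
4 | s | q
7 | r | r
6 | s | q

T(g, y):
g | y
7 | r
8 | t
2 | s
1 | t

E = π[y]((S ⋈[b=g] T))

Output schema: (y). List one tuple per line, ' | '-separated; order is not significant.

Subexpression sizes:
  S → 6
  T → 4
  (S ⋈[b=g] T) → 3
  π[y]((S ⋈[b=g] T)) → 3

== RESULT ==
y
r
t
t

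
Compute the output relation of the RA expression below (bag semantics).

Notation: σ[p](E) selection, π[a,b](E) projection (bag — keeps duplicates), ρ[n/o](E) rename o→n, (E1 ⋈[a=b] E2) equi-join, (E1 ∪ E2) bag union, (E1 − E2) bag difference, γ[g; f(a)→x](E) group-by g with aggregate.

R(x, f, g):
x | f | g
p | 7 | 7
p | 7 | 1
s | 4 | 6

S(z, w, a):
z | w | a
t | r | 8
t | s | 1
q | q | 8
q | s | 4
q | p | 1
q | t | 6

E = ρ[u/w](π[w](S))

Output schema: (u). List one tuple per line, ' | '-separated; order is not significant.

Row counts bottom-up:
  S → 6
  π[w](S) → 6
  ρ[u/w](π[w](S)) → 6

== RESULT ==
u
p
q
r
s
s
t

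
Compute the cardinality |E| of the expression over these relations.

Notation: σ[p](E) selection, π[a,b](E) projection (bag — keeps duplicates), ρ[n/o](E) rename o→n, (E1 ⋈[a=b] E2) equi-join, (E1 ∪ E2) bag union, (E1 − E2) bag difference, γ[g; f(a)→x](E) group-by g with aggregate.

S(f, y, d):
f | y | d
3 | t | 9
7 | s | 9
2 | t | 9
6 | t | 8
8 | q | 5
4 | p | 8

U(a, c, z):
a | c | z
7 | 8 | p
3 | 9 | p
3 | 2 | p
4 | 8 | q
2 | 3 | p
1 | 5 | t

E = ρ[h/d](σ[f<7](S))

Stepwise |·|:
  S → 6
  σ[f<7](S) → 4
  ρ[h/d](σ[f<7](S)) → 4

|E| = 4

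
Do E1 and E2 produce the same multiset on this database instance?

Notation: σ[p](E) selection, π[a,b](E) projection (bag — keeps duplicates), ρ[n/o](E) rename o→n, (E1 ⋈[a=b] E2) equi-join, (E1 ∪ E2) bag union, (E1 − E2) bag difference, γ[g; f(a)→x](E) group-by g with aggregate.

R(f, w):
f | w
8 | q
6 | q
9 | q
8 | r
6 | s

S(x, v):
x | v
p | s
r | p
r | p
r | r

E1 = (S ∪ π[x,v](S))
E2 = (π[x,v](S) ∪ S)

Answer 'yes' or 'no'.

E1 per-node cardinality:
  S → 4
  S → 4
  π[x,v](S) → 4
  (S ∪ π[x,v](S)) → 8
E2 per-node cardinality:
  S → 4
  π[x,v](S) → 4
  S → 4
  (π[x,v](S) ∪ S) → 8

E1 and E2 produce the same multiset:
x | v
p | s
p | s
r | p
r | p
r | p
r | p
r | r
r | r

yes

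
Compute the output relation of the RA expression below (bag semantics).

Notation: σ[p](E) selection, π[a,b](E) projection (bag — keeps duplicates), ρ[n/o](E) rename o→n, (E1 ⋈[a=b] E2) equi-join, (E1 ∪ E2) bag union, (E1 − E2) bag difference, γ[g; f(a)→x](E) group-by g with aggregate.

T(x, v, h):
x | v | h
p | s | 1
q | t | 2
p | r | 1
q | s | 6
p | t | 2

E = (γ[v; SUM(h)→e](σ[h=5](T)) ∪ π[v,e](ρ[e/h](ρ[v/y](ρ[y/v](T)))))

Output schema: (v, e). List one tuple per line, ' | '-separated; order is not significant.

Per-node cardinality:
  T → 5
  σ[h=5](T) → 0
  γ[v; SUM(h)→e](σ[h=5](T)) → 0
  T → 5
  ρ[y/v](T) → 5
  ρ[v/y](ρ[y/v](T)) → 5
  ρ[e/h](ρ[v/y](ρ[y/v](T))) → 5
  π[v,e](ρ[e/h](ρ[v/y](ρ[y/v](T)))) → 5
  (γ[v; SUM(h)→e](σ[h=5](T)) ∪ π[v,e](ρ[e/h](ρ[v/y](ρ[y/v](T))))) → 5

== RESULT ==
v | e
r | 1
s | 1
s | 6
t | 2
t | 2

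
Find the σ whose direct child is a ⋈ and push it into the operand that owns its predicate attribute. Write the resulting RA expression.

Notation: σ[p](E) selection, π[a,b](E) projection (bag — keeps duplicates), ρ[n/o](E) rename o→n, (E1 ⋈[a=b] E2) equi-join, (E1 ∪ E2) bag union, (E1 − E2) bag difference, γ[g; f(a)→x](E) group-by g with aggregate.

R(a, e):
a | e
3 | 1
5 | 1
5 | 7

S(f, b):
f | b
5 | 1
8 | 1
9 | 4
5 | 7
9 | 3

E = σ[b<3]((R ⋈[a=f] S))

σ filters on b, owned by the right side.
E' = (R ⋈[a=f] σ[b<3](S))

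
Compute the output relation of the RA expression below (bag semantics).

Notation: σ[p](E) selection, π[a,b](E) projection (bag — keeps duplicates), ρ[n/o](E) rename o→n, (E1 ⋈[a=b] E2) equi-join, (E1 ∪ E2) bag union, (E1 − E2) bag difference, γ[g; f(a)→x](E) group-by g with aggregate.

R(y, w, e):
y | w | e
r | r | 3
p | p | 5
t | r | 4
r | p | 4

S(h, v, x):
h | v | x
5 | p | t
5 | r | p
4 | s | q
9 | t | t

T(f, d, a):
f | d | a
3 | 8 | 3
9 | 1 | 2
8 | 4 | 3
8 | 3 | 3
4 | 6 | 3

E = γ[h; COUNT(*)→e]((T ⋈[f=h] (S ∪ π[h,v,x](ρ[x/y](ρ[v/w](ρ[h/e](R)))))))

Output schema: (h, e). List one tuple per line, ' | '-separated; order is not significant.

Row counts bottom-up:
  T → 5
  S → 4
  R → 4
  ρ[h/e](R) → 4
  ρ[v/w](ρ[h/e](R)) → 4
  ρ[x/y](ρ[v/w](ρ[h/e](R))) → 4
  π[h,v,x](ρ[x/y](ρ[v/w](ρ[h/e](R)))) → 4
  (S ∪ π[h,v,x](ρ[x/y](ρ[v/w](ρ[h/e](R))))) → 8
  (T ⋈[f=h] (S ∪ π[h,v,x](ρ[x/y](ρ[v/w](ρ[h/e](R)))))) → 5
  γ[h; COUNT(*)→e]((T ⋈[f=h] (S ∪ π[h,v,x](ρ[x/y](ρ[v/w](ρ[h/e](R))))))) → 3

== RESULT ==
h | e
3 | 1
4 | 3
9 | 1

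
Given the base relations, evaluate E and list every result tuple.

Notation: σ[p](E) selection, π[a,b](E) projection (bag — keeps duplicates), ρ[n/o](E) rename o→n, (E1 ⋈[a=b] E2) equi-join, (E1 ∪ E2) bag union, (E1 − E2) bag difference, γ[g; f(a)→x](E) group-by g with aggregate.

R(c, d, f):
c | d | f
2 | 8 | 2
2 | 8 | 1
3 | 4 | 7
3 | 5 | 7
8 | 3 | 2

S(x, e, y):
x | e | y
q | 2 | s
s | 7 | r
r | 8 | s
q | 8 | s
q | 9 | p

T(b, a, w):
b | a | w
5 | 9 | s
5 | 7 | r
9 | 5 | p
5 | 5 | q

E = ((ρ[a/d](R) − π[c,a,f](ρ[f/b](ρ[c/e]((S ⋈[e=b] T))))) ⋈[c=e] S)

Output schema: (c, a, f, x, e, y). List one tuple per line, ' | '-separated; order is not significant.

Per-node cardinality:
  R → 5
  ρ[a/d](R) → 5
  S → 5
  T → 4
  (S ⋈[e=b] T) → 1
  ρ[c/e]((S ⋈[e=b] T)) → 1
  ρ[f/b](ρ[c/e]((S ⋈[e=b] T))) → 1
  π[c,a,f](ρ[f/b](ρ[c/e]((S ⋈[e=b] T)))) → 1
  (ρ[a/d](R) − π[c,a,f](ρ[f/b](ρ[c/e]((S ⋈[e=b] T))))) → 5
  S → 5
  ((ρ[a/d](R) − π[c,a,f](ρ[f/b](ρ[c/e]((S ⋈[e=b] T))))) ⋈[c=e] S) → 4

== RESULT ==
c | a | f | x | e | y
2 | 8 | 1 | q | 2 | s
2 | 8 | 2 | q | 2 | s
8 | 3 | 2 | q | 8 | s
8 | 3 | 2 | r | 8 | s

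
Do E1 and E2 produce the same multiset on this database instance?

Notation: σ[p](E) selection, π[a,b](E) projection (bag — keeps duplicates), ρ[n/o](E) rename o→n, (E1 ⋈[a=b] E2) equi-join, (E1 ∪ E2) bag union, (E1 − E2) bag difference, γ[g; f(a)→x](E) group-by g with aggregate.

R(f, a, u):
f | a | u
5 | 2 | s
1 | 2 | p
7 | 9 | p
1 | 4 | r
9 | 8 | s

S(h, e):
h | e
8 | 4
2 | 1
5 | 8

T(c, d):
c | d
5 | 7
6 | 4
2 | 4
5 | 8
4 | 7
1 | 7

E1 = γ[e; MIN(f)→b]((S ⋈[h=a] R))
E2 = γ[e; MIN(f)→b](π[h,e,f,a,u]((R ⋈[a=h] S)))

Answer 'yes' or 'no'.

E1 per-node cardinality:
  S → 3
  R → 5
  (S ⋈[h=a] R) → 3
  γ[e; MIN(f)→b]((S ⋈[h=a] R)) → 2
E2 per-node cardinality:
  R → 5
  S → 3
  (R ⋈[a=h] S) → 3
  π[h,e,f,a,u]((R ⋈[a=h] S)) → 3
  γ[e; MIN(f)→b](π[h,e,f,a,u]((R ⋈[a=h] S))) → 2

E1 and E2 produce the same multiset:
e | b
1 | 1
4 | 9

yes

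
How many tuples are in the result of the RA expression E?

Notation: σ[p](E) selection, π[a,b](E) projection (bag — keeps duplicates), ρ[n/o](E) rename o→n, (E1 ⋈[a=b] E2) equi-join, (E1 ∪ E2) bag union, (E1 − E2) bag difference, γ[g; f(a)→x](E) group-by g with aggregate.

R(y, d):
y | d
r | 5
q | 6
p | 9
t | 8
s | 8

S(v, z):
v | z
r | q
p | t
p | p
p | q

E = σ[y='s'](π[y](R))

Stepwise |·|:
  R → 5
  π[y](R) → 5
  σ[y='s'](π[y](R)) → 1

|E| = 1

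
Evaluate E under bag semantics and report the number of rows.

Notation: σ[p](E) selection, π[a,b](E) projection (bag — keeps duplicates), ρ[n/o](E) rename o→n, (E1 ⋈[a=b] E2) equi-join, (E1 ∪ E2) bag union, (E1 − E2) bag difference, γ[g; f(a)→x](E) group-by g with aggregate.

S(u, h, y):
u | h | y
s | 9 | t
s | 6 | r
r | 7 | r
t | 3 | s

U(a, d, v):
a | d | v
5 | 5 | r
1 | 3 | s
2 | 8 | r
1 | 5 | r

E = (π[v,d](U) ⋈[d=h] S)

Row counts bottom-up:
  U → 4
  π[v,d](U) → 4
  S → 4
  (π[v,d](U) ⋈[d=h] S) → 1

|E| = 1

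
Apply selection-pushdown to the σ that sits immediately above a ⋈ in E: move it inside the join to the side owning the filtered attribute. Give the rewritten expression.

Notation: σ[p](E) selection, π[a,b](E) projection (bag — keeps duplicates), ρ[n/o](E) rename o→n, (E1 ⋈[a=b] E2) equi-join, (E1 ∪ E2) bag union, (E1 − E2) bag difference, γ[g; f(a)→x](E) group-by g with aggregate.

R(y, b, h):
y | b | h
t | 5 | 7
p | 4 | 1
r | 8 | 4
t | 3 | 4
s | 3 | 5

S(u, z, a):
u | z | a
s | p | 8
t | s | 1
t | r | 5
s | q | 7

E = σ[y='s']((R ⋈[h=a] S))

σ filters on y, owned by the left side.
E' = (σ[y='s'](R) ⋈[h=a] S)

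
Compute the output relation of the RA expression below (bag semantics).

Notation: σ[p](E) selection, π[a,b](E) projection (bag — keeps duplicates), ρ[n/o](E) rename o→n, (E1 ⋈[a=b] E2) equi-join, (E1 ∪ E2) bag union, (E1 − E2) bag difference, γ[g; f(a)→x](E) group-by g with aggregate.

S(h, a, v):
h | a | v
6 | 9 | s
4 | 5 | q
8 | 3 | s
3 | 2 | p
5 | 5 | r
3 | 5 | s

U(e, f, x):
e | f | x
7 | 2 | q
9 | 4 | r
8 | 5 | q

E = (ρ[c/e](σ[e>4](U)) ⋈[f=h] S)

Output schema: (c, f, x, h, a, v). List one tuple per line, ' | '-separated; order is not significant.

Stepwise |·|:
  U → 3
  σ[e>4](U) → 3
  ρ[c/e](σ[e>4](U)) → 3
  S → 6
  (ρ[c/e](σ[e>4](U)) ⋈[f=h] S) → 2

== RESULT ==
c | f | x | h | a | v
8 | 5 | q | 5 | 5 | r
9 | 4 | r | 4 | 5 | q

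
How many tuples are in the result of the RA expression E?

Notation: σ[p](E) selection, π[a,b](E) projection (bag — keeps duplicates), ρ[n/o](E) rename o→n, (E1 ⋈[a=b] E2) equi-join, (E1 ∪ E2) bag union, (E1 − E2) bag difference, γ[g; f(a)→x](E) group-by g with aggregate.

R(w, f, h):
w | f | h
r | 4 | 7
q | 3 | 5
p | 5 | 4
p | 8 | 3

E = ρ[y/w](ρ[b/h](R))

Stepwise |·|:
  R → 4
  ρ[b/h](R) → 4
  ρ[y/w](ρ[b/h](R)) → 4

|E| = 4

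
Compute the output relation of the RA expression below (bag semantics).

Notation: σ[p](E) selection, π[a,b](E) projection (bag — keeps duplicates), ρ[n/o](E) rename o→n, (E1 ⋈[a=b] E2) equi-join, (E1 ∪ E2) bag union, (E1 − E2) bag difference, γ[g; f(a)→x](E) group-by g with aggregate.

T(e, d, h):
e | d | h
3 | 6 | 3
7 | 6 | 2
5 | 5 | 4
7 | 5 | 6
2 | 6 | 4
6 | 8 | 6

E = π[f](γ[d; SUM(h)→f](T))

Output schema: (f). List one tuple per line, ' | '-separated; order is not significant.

Stepwise |·|:
  T → 6
  γ[d; SUM(h)→f](T) → 3
  π[f](γ[d; SUM(h)→f](T)) → 3

== RESULT ==
f
6
9
10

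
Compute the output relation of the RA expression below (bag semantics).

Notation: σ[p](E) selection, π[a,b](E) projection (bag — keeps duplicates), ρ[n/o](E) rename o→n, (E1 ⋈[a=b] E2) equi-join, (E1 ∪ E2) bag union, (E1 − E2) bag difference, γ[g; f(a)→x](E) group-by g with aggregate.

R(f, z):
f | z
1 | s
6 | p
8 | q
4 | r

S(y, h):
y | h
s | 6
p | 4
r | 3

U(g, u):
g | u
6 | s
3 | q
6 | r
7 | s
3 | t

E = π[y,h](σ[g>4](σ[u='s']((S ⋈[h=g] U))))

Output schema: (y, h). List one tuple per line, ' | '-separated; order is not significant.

Stepwise |·|:
  S → 3
  U → 5
  (S ⋈[h=g] U) → 4
  σ[u='s']((S ⋈[h=g] U)) → 1
  σ[g>4](σ[u='s']((S ⋈[h=g] U))) → 1
  π[y,h](σ[g>4](σ[u='s']((S ⋈[h=g] U)))) → 1

== RESULT ==
y | h
s | 6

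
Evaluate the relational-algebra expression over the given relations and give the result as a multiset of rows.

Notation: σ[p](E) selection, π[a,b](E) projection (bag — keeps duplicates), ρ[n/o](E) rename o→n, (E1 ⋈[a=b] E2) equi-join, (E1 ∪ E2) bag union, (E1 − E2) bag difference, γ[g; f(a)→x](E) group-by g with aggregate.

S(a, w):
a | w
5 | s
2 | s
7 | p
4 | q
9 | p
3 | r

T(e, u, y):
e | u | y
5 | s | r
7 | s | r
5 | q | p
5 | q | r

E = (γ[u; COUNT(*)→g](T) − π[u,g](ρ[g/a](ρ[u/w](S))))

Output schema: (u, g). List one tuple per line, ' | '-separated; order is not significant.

Stepwise |·|:
  T → 4
  γ[u; COUNT(*)→g](T) → 2
  S → 6
  ρ[u/w](S) → 6
  ρ[g/a](ρ[u/w](S)) → 6
  π[u,g](ρ[g/a](ρ[u/w](S))) → 6
  (γ[u; COUNT(*)→g](T) − π[u,g](ρ[g/a](ρ[u/w](S)))) → 1

== RESULT ==
u | g
q | 2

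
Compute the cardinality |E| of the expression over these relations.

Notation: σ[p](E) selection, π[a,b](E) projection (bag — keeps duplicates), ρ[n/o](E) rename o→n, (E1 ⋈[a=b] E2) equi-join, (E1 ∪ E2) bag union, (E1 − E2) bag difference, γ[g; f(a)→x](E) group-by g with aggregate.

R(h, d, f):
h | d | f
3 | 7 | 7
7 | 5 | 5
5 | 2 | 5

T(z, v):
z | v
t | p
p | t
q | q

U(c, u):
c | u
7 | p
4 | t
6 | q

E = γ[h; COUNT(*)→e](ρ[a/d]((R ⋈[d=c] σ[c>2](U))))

Subexpression sizes:
  R → 3
  U → 3
  σ[c>2](U) → 3
  (R ⋈[d=c] σ[c>2](U)) → 1
  ρ[a/d]((R ⋈[d=c] σ[c>2](U))) → 1
  γ[h; COUNT(*)→e](ρ[a/d]((R ⋈[d=c] σ[c>2](U)))) → 1

|E| = 1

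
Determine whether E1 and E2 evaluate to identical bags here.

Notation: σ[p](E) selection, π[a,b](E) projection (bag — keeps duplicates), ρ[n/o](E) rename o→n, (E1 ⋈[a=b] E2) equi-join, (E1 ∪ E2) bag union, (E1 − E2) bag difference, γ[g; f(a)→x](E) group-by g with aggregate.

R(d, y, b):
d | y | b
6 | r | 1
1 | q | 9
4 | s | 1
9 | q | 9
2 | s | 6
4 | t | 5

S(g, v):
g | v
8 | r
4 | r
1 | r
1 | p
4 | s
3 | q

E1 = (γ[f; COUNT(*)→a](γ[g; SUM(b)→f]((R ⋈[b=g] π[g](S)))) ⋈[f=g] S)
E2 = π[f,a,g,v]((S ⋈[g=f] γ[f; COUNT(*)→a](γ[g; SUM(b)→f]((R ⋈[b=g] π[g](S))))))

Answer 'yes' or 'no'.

E1 per-node cardinality:
  R → 6
  S → 6
  π[g](S) → 6
  (R ⋈[b=g] π[g](S)) → 4
  γ[g; SUM(b)→f]((R ⋈[b=g] π[g](S))) → 1
  γ[f; COUNT(*)→a](γ[g; SUM(b)→f]((R ⋈[b=g] π[g](S)))) → 1
  S → 6
  (γ[f; COUNT(*)→a](γ[g; SUM(b)→f]((R ⋈[b=g] π[g](S)))) ⋈[f=g] S) → 2
E2 per-node cardinality:
  S → 6
  R → 6
  S → 6
  π[g](S) → 6
  (R ⋈[b=g] π[g](S)) → 4
  γ[g; SUM(b)→f]((R ⋈[b=g] π[g](S))) → 1
  γ[f; COUNT(*)→a](γ[g; SUM(b)→f]((R ⋈[b=g] π[g](S)))) → 1
  (S ⋈[g=f] γ[f; COUNT(*)→a](γ[g; SUM(b)→f]((R ⋈[b=g] π[g](S))))) → 2
  π[f,a,g,v]((S ⋈[g=f] γ[f; COUNT(*)→a](γ[g; SUM(b)→f]((R ⋈[b=g] π[g](S)))))) → 2

E1 and E2 produce the same multiset:
f | a | g | v
4 | 1 | 4 | r
4 | 1 | 4 | s

yes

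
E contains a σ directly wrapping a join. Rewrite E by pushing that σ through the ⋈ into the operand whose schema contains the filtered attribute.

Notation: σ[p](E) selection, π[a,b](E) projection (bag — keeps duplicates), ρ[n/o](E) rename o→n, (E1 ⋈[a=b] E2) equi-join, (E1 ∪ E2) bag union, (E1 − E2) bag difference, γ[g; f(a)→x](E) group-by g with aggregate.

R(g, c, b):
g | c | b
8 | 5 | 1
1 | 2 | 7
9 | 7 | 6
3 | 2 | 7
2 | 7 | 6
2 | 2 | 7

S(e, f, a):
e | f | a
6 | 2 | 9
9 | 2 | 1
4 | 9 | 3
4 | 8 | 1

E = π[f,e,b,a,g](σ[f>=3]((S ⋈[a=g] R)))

σ filters on f, owned by the left side.
E' = π[f,e,b,a,g]((σ[f>=3](S) ⋈[a=g] R))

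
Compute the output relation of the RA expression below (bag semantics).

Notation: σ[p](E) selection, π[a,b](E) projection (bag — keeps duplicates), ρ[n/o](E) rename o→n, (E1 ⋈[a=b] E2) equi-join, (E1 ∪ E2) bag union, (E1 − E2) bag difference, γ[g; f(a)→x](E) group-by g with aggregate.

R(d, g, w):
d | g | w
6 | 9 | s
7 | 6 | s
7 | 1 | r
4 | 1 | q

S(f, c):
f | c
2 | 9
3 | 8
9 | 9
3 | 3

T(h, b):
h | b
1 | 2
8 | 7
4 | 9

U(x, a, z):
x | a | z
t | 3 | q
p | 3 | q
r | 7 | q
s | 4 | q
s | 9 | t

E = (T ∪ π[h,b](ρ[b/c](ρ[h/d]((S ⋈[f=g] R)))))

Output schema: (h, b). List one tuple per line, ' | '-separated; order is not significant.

Row counts bottom-up:
  T → 3
  S → 4
  R → 4
  (S ⋈[f=g] R) → 1
  ρ[h/d]((S ⋈[f=g] R)) → 1
  ρ[b/c](ρ[h/d]((S ⋈[f=g] R))) → 1
  π[h,b](ρ[b/c](ρ[h/d]((S ⋈[f=g] R)))) → 1
  (T ∪ π[h,b](ρ[b/c](ρ[h/d]((S ⋈[f=g] R))))) → 4

== RESULT ==
h | b
1 | 2
4 | 9
6 | 9
8 | 7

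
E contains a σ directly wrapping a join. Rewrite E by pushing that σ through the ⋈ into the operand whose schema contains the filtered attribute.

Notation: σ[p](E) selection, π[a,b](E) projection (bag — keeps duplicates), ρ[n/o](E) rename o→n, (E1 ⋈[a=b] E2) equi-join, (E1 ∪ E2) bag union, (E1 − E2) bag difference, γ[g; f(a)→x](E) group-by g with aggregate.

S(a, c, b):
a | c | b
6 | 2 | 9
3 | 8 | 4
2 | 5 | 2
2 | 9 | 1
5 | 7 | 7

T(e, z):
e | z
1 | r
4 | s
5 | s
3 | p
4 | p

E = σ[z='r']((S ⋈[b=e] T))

σ filters on z, owned by the right side.
E' = (S ⋈[b=e] σ[z='r'](T))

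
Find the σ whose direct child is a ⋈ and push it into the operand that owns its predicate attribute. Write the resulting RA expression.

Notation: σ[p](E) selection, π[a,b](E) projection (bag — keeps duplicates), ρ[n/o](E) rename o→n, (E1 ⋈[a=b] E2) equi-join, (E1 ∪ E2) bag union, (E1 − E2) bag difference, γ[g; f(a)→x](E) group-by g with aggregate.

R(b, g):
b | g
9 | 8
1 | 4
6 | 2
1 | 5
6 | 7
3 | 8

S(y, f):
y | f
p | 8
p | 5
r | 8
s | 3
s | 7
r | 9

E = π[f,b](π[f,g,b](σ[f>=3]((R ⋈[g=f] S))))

σ filters on f, owned by the right side.
E' = π[f,b](π[f,g,b]((R ⋈[g=f] σ[f>=3](S))))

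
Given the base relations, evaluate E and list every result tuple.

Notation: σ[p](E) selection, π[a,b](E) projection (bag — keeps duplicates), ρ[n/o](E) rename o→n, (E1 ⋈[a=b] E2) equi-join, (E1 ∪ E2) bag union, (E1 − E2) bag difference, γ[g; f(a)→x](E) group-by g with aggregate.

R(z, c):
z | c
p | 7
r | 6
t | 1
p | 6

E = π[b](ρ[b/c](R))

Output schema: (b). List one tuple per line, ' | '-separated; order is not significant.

Per-node cardinality:
  R → 4
  ρ[b/c](R) → 4
  π[b](ρ[b/c](R)) → 4

== RESULT ==
b
1
6
6
7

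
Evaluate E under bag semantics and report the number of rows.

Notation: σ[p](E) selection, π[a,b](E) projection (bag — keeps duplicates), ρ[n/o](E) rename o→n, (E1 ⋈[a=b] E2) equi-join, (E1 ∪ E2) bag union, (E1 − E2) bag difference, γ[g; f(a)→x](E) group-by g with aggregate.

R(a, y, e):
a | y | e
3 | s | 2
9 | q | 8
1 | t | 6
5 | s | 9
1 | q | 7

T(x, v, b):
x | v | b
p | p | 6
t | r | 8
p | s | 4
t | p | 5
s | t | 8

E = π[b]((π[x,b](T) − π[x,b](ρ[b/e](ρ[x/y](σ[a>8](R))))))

Subexpression sizes:
  T → 5
  π[x,b](T) → 5
  R → 5
  σ[a>8](R) → 1
  ρ[x/y](σ[a>8](R)) → 1
  ρ[b/e](ρ[x/y](σ[a>8](R))) → 1
  π[x,b](ρ[b/e](ρ[x/y](σ[a>8](R)))) → 1
  (π[x,b](T) − π[x,b](ρ[b/e](ρ[x/y](σ[a>8](R))))) → 5
  π[b]((π[x,b](T) − π[x,b](ρ[b/e](ρ[x/y](σ[a>8](R)))))) → 5

|E| = 5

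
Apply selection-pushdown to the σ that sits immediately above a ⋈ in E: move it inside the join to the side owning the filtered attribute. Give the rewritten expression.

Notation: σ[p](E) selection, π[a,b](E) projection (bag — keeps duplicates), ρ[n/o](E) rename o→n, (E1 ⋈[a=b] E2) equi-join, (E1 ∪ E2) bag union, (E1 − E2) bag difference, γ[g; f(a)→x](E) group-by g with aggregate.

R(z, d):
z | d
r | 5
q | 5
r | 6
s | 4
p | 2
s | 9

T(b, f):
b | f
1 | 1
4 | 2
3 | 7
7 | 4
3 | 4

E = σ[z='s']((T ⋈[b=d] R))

σ filters on z, owned by the right side.
E' = (T ⋈[b=d] σ[z='s'](R))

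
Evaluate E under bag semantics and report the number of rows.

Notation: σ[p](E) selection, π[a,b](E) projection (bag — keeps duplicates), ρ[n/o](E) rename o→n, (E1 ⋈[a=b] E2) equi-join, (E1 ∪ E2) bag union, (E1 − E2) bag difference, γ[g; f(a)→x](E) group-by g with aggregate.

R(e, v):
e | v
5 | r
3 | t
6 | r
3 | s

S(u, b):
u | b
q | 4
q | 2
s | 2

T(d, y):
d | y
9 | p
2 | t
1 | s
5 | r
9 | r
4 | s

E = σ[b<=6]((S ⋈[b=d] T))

Row counts bottom-up:
  S → 3
  T → 6
  (S ⋈[b=d] T) → 3
  σ[b<=6]((S ⋈[b=d] T)) → 3

|E| = 3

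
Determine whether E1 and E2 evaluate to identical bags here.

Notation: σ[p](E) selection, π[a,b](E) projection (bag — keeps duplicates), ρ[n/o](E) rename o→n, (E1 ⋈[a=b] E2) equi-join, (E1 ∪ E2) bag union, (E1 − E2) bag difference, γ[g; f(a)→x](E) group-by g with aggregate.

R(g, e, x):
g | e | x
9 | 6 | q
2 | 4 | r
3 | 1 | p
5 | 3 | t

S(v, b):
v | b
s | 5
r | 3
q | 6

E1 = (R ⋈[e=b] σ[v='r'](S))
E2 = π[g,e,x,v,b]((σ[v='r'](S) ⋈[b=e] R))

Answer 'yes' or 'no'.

E1 row counts bottom-up:
  R → 4
  S → 3
  σ[v='r'](S) → 1
  (R ⋈[e=b] σ[v='r'](S)) → 1
E2 row counts bottom-up:
  S → 3
  σ[v='r'](S) → 1
  R → 4
  (σ[v='r'](S) ⋈[b=e] R) → 1
  π[g,e,x,v,b]((σ[v='r'](S) ⋈[b=e] R)) → 1

E1 and E2 produce the same multiset:
g | e | x | v | b
5 | 3 | t | r | 3

yes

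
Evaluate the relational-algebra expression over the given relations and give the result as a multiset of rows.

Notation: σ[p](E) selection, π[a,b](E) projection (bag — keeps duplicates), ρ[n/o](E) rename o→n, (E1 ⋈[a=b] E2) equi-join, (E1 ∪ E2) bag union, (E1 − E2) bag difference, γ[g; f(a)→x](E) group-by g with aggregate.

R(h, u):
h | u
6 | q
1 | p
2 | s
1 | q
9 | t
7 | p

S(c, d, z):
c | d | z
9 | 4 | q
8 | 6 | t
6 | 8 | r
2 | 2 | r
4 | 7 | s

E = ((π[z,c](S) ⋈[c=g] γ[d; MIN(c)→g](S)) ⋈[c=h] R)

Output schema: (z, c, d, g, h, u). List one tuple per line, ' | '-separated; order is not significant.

Subexpression sizes:
  S → 5
  π[z,c](S) → 5
  S → 5
  γ[d; MIN(c)→g](S) → 5
  (π[z,c](S) ⋈[c=g] γ[d; MIN(c)→g](S)) → 5
  R → 6
  ((π[z,c](S) ⋈[c=g] γ[d; MIN(c)→g](S)) ⋈[c=h] R) → 3

== RESULT ==
z | c | d | g | h | u
q | 9 | 4 | 9 | 9 | t
r | 2 | 2 | 2 | 2 | s
r | 6 | 8 | 6 | 6 | q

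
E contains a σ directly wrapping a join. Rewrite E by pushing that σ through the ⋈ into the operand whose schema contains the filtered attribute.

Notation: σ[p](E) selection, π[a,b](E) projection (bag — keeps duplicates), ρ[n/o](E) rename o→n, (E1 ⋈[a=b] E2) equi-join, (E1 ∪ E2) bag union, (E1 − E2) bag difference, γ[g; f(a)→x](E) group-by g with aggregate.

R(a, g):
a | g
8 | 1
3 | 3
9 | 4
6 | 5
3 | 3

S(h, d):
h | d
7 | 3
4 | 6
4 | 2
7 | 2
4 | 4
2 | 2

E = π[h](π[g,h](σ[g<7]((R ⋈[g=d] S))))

σ filters on g, owned by the left side.
E' = π[h](π[g,h]((σ[g<7](R) ⋈[g=d] S)))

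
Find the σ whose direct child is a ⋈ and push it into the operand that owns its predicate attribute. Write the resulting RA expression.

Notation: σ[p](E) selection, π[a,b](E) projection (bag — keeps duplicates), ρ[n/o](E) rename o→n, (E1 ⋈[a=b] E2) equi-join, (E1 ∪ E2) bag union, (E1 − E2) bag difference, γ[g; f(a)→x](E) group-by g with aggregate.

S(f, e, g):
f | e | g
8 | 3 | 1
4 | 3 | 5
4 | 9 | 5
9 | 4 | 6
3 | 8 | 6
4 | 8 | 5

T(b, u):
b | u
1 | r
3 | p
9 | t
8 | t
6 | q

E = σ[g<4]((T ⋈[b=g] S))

σ filters on g, owned by the right side.
E' = (T ⋈[b=g] σ[g<4](S))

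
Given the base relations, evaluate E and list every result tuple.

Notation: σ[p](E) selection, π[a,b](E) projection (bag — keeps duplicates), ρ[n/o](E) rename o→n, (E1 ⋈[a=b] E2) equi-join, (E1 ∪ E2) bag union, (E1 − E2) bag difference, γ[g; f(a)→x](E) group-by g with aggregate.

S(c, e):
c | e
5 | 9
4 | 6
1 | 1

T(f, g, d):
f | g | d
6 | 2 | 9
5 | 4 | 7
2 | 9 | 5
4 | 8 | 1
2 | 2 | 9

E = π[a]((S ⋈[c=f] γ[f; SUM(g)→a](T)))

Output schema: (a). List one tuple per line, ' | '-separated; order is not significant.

Stepwise |·|:
  S → 3
  T → 5
  γ[f; SUM(g)→a](T) → 4
  (S ⋈[c=f] γ[f; SUM(g)→a](T)) → 2
  π[a]((S ⋈[c=f] γ[f; SUM(g)→a](T))) → 2

== RESULT ==
a
4
8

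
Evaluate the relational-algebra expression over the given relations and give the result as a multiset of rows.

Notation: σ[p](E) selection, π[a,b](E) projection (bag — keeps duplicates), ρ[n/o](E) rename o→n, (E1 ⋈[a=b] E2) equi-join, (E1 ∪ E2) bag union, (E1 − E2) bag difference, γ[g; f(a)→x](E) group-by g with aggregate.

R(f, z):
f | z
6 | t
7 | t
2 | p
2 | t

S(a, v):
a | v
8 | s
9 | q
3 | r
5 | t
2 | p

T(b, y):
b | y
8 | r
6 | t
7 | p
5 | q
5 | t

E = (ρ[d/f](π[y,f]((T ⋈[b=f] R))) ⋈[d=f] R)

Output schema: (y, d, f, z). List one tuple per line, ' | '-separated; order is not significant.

Row counts bottom-up:
  T → 5
  R → 4
  (T ⋈[b=f] R) → 2
  π[y,f]((T ⋈[b=f] R)) → 2
  ρ[d/f](π[y,f]((T ⋈[b=f] R))) → 2
  R → 4
  (ρ[d/f](π[y,f]((T ⋈[b=f] R))) ⋈[d=f] R) → 2

== RESULT ==
y | d | f | z
p | 7 | 7 | t
t | 6 | 6 | t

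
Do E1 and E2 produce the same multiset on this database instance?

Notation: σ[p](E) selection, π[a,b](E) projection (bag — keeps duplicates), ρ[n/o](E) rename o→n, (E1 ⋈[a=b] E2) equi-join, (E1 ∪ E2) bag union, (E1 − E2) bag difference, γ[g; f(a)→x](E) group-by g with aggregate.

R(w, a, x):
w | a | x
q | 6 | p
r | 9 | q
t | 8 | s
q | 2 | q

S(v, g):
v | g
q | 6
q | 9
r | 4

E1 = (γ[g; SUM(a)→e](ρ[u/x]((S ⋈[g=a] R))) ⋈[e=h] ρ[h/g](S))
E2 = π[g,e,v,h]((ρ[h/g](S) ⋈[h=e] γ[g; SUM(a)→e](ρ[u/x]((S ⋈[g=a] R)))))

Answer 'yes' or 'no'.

E1 per-node cardinality:
  S → 3
  R → 4
  (S ⋈[g=a] R) → 2
  ρ[u/x]((S ⋈[g=a] R)) → 2
  γ[g; SUM(a)→e](ρ[u/x]((S ⋈[g=a] R))) → 2
  S → 3
  ρ[h/g](S) → 3
  (γ[g; SUM(a)→e](ρ[u/x]((S ⋈[g=a] R))) ⋈[e=h] ρ[h/g](S)) → 2
E2 per-node cardinality:
  S → 3
  ρ[h/g](S) → 3
  S → 3
  R → 4
  (S ⋈[g=a] R) → 2
  ρ[u/x]((S ⋈[g=a] R)) → 2
  γ[g; SUM(a)→e](ρ[u/x]((S ⋈[g=a] R))) → 2
  (ρ[h/g](S) ⋈[h=e] γ[g; SUM(a)→e](ρ[u/x]((S ⋈[g=a] R)))) → 2
  π[g,e,v,h]((ρ[h/g](S) ⋈[h=e] γ[g; SUM(a)→e](ρ[u/x]((S ⋈[g=a] R))))) → 2

E1 and E2 produce the same multiset:
g | e | v | h
6 | 6 | q | 6
9 | 9 | q | 9

yes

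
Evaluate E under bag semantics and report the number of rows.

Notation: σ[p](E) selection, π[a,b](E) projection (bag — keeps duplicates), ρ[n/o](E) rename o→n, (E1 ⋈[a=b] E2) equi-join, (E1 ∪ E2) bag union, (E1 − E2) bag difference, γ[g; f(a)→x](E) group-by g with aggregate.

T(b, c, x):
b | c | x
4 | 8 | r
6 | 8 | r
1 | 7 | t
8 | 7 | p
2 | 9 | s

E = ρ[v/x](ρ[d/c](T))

Stepwise |·|:
  T → 5
  ρ[d/c](T) → 5
  ρ[v/x](ρ[d/c](T)) → 5

|E| = 5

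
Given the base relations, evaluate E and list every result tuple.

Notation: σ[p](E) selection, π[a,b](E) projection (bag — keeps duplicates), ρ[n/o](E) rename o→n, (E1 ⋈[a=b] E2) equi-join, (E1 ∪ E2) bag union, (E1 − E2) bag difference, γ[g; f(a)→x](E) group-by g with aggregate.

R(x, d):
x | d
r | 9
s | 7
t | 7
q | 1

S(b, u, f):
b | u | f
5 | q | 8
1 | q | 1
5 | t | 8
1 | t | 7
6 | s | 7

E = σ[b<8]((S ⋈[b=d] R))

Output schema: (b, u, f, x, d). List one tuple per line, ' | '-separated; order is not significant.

Subexpression sizes:
  S → 5
  R → 4
  (S ⋈[b=d] R) → 2
  σ[b<8]((S ⋈[b=d] R)) → 2

== RESULT ==
b | u | f | x | d
1 | q | 1 | q | 1
1 | t | 7 | q | 1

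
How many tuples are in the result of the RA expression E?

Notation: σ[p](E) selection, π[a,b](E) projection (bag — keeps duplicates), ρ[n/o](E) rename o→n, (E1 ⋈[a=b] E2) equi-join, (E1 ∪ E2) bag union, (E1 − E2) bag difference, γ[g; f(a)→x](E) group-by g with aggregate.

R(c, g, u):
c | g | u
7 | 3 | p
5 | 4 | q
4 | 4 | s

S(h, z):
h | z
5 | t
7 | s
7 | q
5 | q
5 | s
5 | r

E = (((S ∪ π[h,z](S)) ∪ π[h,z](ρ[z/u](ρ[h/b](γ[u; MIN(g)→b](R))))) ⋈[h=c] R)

Stepwise |·|:
  S → 6
  S → 6
  π[h,z](S) → 6
  (S ∪ π[h,z](S)) → 12
  R → 3
  γ[u; MIN(g)→b](R) → 3
  ρ[h/b](γ[u; MIN(g)→b](R)) → 3
  ρ[z/u](ρ[h/b](γ[u; MIN(g)→b](R))) → 3
  π[h,z](ρ[z/u](ρ[h/b](γ[u; MIN(g)→b](R)))) → 3
  ((S ∪ π[h,z](S)) ∪ π[h,z](ρ[z/u](ρ[h/b](γ[u; MIN(g)→b](R))))) → 15
  R → 3
  (((S ∪ π[h,z](S)) ∪ π[h,z](ρ[z/u](ρ[h/b](γ[u; MIN(g)→b](R))))) ⋈[h=c] R) → 14

|E| = 14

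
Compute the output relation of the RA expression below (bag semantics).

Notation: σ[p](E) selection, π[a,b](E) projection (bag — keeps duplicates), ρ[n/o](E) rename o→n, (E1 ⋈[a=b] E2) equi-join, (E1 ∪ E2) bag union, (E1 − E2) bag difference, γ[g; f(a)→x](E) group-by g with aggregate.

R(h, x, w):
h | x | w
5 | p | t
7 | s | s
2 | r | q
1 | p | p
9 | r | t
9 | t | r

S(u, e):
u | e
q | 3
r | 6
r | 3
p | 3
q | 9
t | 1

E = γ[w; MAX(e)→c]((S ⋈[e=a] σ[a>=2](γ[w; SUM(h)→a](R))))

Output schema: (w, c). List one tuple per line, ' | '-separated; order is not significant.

Row counts bottom-up:
  S → 6
  R → 6
  γ[w; SUM(h)→a](R) → 5
  σ[a>=2](γ[w; SUM(h)→a](R)) → 4
  (S ⋈[e=a] σ[a>=2](γ[w; SUM(h)→a](R))) → 1
  γ[w; MAX(e)→c]((S ⋈[e=a] σ[a>=2](γ[w; SUM(h)→a](R)))) → 1

== RESULT ==
w | c
r | 9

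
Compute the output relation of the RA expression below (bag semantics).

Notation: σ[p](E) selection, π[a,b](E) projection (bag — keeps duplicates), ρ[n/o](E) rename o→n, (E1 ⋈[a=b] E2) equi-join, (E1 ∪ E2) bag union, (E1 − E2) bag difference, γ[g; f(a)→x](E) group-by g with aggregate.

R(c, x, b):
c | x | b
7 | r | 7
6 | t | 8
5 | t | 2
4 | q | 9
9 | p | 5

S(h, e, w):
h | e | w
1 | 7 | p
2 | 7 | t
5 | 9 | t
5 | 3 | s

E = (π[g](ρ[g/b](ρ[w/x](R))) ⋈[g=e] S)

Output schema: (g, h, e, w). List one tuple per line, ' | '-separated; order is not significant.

Per-node cardinality:
  R → 5
  ρ[w/x](R) → 5
  ρ[g/b](ρ[w/x](R)) → 5
  π[g](ρ[g/b](ρ[w/x](R))) → 5
  S → 4
  (π[g](ρ[g/b](ρ[w/x](R))) ⋈[g=e] S) → 3

== RESULT ==
g | h | e | w
7 | 1 | 7 | p
7 | 2 | 7 | t
9 | 5 | 9 | t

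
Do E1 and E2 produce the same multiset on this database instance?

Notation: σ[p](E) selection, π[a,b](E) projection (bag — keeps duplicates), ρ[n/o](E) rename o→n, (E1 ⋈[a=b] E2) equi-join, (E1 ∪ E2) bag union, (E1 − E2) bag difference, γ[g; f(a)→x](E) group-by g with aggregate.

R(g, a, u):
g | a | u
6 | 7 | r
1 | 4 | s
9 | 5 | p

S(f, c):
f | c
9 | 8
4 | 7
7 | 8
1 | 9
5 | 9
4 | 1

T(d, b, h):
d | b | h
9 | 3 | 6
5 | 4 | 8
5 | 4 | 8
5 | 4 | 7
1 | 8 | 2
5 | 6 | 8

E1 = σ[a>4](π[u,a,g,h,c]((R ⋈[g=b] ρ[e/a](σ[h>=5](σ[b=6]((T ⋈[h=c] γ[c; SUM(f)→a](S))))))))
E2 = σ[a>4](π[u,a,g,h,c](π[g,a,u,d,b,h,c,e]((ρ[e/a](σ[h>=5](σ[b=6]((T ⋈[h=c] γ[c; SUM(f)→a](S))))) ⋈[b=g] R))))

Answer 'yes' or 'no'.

E1 row counts bottom-up:
  R → 3
  T → 6
  S → 6
  γ[c; SUM(f)→a](S) → 4
  (T ⋈[h=c] γ[c; SUM(f)→a](S)) → 4
  σ[b=6]((T ⋈[h=c] γ[c; SUM(f)→a](S))) → 1
  σ[h>=5](σ[b=6]((T ⋈[h=c] γ[c; SUM(f)→a](S)))) → 1
  ρ[e/a](σ[h>=5](σ[b=6]((T ⋈[h=c] γ[c; SUM(f)→a](S))))) → 1
  (R ⋈[g=b] ρ[e/a](σ[h>=5](σ[b=6]((T ⋈[h=c] γ[c; SUM(f)→a](S)))))) → 1
  π[u,a,g,h,c]((R ⋈[g=b] ρ[e/a](σ[h>=5](σ[b=6]((T ⋈[h=c] γ[c; SUM(f)→a](S))))))) → 1
  σ[a>4](π[u,a,g,h,c]((R ⋈[g=b] ρ[e/a](σ[h>=5](σ[b=6]((T ⋈[h=c] γ[c; SUM(f)→a](S)))))))) → 1
E2 row counts bottom-up:
  T → 6
  S → 6
  γ[c; SUM(f)→a](S) → 4
  (T ⋈[h=c] γ[c; SUM(f)→a](S)) → 4
  σ[b=6]((T ⋈[h=c] γ[c; SUM(f)→a](S))) → 1
  σ[h>=5](σ[b=6]((T ⋈[h=c] γ[c; SUM(f)→a](S)))) → 1
  ρ[e/a](σ[h>=5](σ[b=6]((T ⋈[h=c] γ[c; SUM(f)→a](S))))) → 1
  R → 3
  (ρ[e/a](σ[h>=5](σ[b=6]((T ⋈[h=c] γ[c; SUM(f)→a](S))))) ⋈[b=g] R) → 1
  π[g,a,u,d,b,h,c,e]((ρ[e/a](σ[h>=5](σ[b=6]((T ⋈[h=c] γ[c; SUM(f)→a](S))))) ⋈[b=g] R)) → 1
  π[u,a,g,h,c](π[g,a,u,d,b,h,c,e]((ρ[e/a](σ[h>=5](σ[b=6]((T ⋈[h=c] γ[c; SUM(f)→a](S))))) ⋈[b=g] R))) → 1
  σ[a>4](π[u,a,g,h,c](π[g,a,u,d,b,h,c,e]((ρ[e/a](σ[h>=5](σ[b=6]((T ⋈[h=c] γ[c; SUM(f)→a](S))))) ⋈[b=g] R)))) → 1

E1 and E2 produce the same multiset:
u | a | g | h | c
r | 7 | 6 | 8 | 8

yes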